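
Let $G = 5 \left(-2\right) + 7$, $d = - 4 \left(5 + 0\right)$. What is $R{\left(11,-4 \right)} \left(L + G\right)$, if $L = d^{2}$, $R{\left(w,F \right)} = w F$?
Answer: $-17468$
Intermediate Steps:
$R{\left(w,F \right)} = F w$
$d = -20$ ($d = \left(-4\right) 5 = -20$)
$G = -3$ ($G = -10 + 7 = -3$)
$L = 400$ ($L = \left(-20\right)^{2} = 400$)
$R{\left(11,-4 \right)} \left(L + G\right) = \left(-4\right) 11 \left(400 - 3\right) = \left(-44\right) 397 = -17468$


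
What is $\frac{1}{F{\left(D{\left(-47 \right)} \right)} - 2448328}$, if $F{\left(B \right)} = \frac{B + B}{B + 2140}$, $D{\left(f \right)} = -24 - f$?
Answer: $- \frac{2163}{5295733418} \approx -4.0844 \cdot 10^{-7}$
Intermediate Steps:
$F{\left(B \right)} = \frac{2 B}{2140 + B}$
$\frac{1}{F{\left(D{\left(-47 \right)} \right)} - 2448328} = \frac{1}{\frac{2 \left(-24 - -47\right)}{2140 - -23} - 2448328} = \frac{1}{\frac{2 \left(-24 + 47\right)}{2140 + \left(-24 + 47\right)} - 2448328} = \frac{1}{2 \cdot 23 \frac{1}{2140 + 23} - 2448328} = \frac{1}{2 \cdot 23 \cdot \frac{1}{2163} - 2448328} = \frac{1}{\frac{46}{2163} - 2448328} = \frac{1}{- \frac{5295733418}{2163}} = - \frac{2163}{5295733418}$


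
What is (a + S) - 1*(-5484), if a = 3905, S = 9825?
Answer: 19214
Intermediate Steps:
(a + S) - 1*(-5484) = (3905 + 9825) - 1*(-5484) = 13730 + 5484 = 19214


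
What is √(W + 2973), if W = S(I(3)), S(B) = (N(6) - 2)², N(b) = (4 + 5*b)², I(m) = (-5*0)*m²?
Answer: √1334689 ≈ 1155.3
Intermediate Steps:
I(m) = 0 (I(m) = 0*m² = 0)
S(B) = 1331716 (S(B) = ((4 + 5*6)² - 2)² = ((4 + 30)² - 2)² = (34² - 2)² = (1156 - 2)² = 1154² = 1331716)
W = 1331716
√(W + 2973) = √(1331716 + 2973) = √1334689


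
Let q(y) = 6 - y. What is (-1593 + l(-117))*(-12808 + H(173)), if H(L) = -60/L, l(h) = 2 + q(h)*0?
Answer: 3525407804/173 ≈ 2.0378e+7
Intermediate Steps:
l(h) = 2 (l(h) = 2 + (6 - h)*0 = 2 + 0 = 2)
(-1593 + l(-117))*(-12808 + H(173)) = (-1593 + 2)*(-12808 - 60/173) = -1591*(-12808 - 60*1/173) = -1591*(-12808 - 60/173) = -1591*(-2215844/173) = 3525407804/173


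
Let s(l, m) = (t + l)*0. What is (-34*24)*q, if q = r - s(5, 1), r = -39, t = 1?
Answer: 31824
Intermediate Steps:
s(l, m) = 0 (s(l, m) = (1 + l)*0 = 0)
q = -39 (q = -39 - 1*0 = -39 + 0 = -39)
(-34*24)*q = -34*24*(-39) = -816*(-39) = 31824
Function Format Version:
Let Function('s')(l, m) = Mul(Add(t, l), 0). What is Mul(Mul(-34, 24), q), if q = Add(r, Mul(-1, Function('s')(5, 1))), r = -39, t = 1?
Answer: 31824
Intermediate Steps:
Function('s')(l, m) = 0 (Function('s')(l, m) = Mul(Add(1, l), 0) = 0)
q = -39 (q = Add(-39, Mul(-1, 0)) = Add(-39, 0) = -39)
Mul(Mul(-34, 24), q) = Mul(Mul(-34, 24), -39) = Mul(-816, -39) = 31824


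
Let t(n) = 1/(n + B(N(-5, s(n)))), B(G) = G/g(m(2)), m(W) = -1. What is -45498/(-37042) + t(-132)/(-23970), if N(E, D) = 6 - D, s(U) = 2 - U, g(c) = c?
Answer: 2181192641/1775793480 ≈ 1.2283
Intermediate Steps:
B(G) = -G (B(G) = G/(-1) = G*(-1) = -G)
t(n) = -1/4 (t(n) = 1/(n - (6 - (2 - n))) = 1/(n - (6 + (-2 + n))) = 1/(n - (4 + n)) = 1/(n + (-4 - n)) = 1/(-4) = -1/4)
-45498/(-37042) + t(-132)/(-23970) = -45498/(-37042) - 1/4/(-23970) = -45498*(-1/37042) - 1/4*(-1/23970) = 22749/18521 + 1/95880 = 2181192641/1775793480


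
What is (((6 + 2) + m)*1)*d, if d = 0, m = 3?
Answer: 0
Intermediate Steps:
(((6 + 2) + m)*1)*d = (((6 + 2) + 3)*1)*0 = ((8 + 3)*1)*0 = (11*1)*0 = 11*0 = 0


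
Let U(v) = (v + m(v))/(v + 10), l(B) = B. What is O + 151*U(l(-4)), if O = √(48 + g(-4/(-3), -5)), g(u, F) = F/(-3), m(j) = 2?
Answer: -151/3 + √447/3 ≈ -43.286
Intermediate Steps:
U(v) = (2 + v)/(10 + v) (U(v) = (v + 2)/(v + 10) = (2 + v)/(10 + v))
g(u, F) = -F/3 (g(u, F) = F*(-⅓) = -F/3)
O = √447/3 (O = √(48 - ⅓*(-5)) = √(48 + 5/3) = √(149/3) = √447/3 ≈ 7.0475)
O + 151*U(l(-4)) = √447/3 + 151*((2 - 4)/(10 - 4)) = √447/3 + 151*(-2/6) = √447/3 + 151*((⅙)*(-2)) = √447/3 + 151*(-⅓) = √447/3 - 151/3 = -151/3 + √447/3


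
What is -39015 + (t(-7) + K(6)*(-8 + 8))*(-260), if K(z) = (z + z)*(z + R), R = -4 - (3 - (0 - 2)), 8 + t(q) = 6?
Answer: -38495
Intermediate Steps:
t(q) = -2 (t(q) = -8 + 6 = -2)
R = -9 (R = -4 - (3 - 1*(-2)) = -4 - (3 + 2) = -4 - 1*5 = -4 - 5 = -9)
K(z) = 2*z*(-9 + z) (K(z) = (z + z)*(z - 9) = (2*z)*(-9 + z) = 2*z*(-9 + z))
-39015 + (t(-7) + K(6)*(-8 + 8))*(-260) = -39015 + (-2 + (2*6*(-9 + 6))*(-8 + 8))*(-260) = -39015 + (-2 + (2*6*(-3))*0)*(-260) = -39015 + (-2 - 36*0)*(-260) = -39015 + (-2 + 0)*(-260) = -39015 - 2*(-260) = -39015 + 520 = -38495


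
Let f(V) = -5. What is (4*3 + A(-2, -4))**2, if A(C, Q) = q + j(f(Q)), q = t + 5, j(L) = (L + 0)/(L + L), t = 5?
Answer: 2025/4 ≈ 506.25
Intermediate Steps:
j(L) = 1/2 (j(L) = L/((2*L)) = L*(1/(2*L)) = 1/2)
q = 10 (q = 5 + 5 = 10)
A(C, Q) = 21/2 (A(C, Q) = 10 + 1/2 = 21/2)
(4*3 + A(-2, -4))**2 = (4*3 + 21/2)**2 = (12 + 21/2)**2 = (45/2)**2 = 2025/4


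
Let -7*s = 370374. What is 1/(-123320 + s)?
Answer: -7/1233614 ≈ -5.6744e-6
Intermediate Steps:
s = -370374/7 (s = -⅐*370374 = -370374/7 ≈ -52911.)
1/(-123320 + s) = 1/(-123320 - 370374/7) = 1/(-1233614/7) = -7/1233614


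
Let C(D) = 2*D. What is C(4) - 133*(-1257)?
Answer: 167189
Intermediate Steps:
C(4) - 133*(-1257) = 2*4 - 133*(-1257) = 8 + 167181 = 167189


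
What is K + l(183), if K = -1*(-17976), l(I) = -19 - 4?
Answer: 17953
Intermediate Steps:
l(I) = -23
K = 17976
K + l(183) = 17976 - 23 = 17953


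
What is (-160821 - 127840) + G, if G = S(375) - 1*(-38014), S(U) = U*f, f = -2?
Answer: -251397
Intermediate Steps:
S(U) = -2*U (S(U) = U*(-2) = -2*U)
G = 37264 (G = -2*375 - 1*(-38014) = -750 + 38014 = 37264)
(-160821 - 127840) + G = (-160821 - 127840) + 37264 = -288661 + 37264 = -251397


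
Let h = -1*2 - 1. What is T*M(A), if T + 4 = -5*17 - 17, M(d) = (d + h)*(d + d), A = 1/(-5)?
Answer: -3392/25 ≈ -135.68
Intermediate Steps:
h = -3 (h = -2 - 1 = -3)
A = -⅕ ≈ -0.20000
M(d) = 2*d*(-3 + d) (M(d) = (d - 3)*(d + d) = (-3 + d)*(2*d) = 2*d*(-3 + d))
T = -106 (T = -4 + (-5*17 - 17) = -4 + (-85 - 17) = -4 - 102 = -106)
T*M(A) = -212*(-1)*(-3 - ⅕)/5 = -212*(-1)*(-16)/(5*5) = -106*32/25 = -3392/25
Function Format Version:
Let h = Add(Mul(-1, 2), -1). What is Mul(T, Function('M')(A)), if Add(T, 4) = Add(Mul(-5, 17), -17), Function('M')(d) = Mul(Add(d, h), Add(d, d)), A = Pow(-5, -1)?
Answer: Rational(-3392, 25) ≈ -135.68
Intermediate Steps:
h = -3 (h = Add(-2, -1) = -3)
A = Rational(-1, 5) ≈ -0.20000
Function('M')(d) = Mul(2, d, Add(-3, d)) (Function('M')(d) = Mul(Add(d, -3), Add(d, d)) = Mul(Add(-3, d), Mul(2, d)) = Mul(2, d, Add(-3, d)))
T = -106 (T = Add(-4, Add(Mul(-5, 17), -17)) = Add(-4, Add(-85, -17)) = Add(-4, -102) = -106)
Mul(T, Function('M')(A)) = Mul(-106, Mul(2, Rational(-1, 5), Add(-3, Rational(-1, 5)))) = Mul(-106, Mul(2, Rational(-1, 5), Rational(-16, 5))) = Mul(-106, Rational(32, 25)) = Rational(-3392, 25)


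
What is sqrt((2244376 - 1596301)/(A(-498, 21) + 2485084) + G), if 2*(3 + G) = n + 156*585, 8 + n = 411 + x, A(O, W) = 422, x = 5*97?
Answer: sqrt(31624030426372834)/828502 ≈ 214.64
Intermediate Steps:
x = 485
n = 888 (n = -8 + (411 + 485) = -8 + 896 = 888)
G = 46071 (G = -3 + (888 + 156*585)/2 = -3 + (888 + 91260)/2 = -3 + (1/2)*92148 = -3 + 46074 = 46071)
sqrt((2244376 - 1596301)/(A(-498, 21) + 2485084) + G) = sqrt((2244376 - 1596301)/(422 + 2485084) + 46071) = sqrt(648075/2485506 + 46071) = sqrt(648075*(1/2485506) + 46071) = sqrt(216025/828502 + 46071) = sqrt(38170131667/828502) = sqrt(31624030426372834)/828502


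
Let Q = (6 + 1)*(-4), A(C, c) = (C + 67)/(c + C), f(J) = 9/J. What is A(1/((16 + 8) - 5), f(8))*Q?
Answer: -285376/179 ≈ -1594.3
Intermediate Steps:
A(C, c) = (67 + C)/(C + c)
Q = -28 (Q = 7*(-4) = -28)
A(1/((16 + 8) - 5), f(8))*Q = ((67 + 1/((16 + 8) - 5))/(1/((16 + 8) - 5) + 9/8))*(-28) = ((67 + 1/(24 - 5))/(1/(24 - 5) + 9*(⅛)))*(-28) = ((67 + 1/19)/(1/19 + 9/8))*(-28) = ((1274/19)/(179/152))*(-28) = ((152/179)*(1274/19))*(-28) = (10192/179)*(-28) = -285376/179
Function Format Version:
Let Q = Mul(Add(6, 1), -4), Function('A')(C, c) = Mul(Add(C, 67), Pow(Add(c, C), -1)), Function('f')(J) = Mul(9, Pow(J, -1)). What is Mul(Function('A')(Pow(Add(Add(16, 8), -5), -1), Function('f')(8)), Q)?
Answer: Rational(-285376, 179) ≈ -1594.3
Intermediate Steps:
Function('A')(C, c) = Mul(Pow(Add(C, c), -1), Add(67, C)) (Function('A')(C, c) = Mul(Add(67, C), Pow(Add(C, c), -1)) = Mul(Pow(Add(C, c), -1), Add(67, C)))
Q = -28 (Q = Mul(7, -4) = -28)
Mul(Function('A')(Pow(Add(Add(16, 8), -5), -1), Function('f')(8)), Q) = Mul(Mul(Pow(Add(Pow(Add(Add(16, 8), -5), -1), Mul(9, Pow(8, -1))), -1), Add(67, Pow(Add(Add(16, 8), -5), -1))), -28) = Mul(Mul(Pow(Add(Pow(Add(24, -5), -1), Mul(9, Rational(1, 8))), -1), Add(67, Pow(Add(24, -5), -1))), -28) = Mul(Mul(Pow(Add(Pow(19, -1), Rational(9, 8)), -1), Add(67, Pow(19, -1))), -28) = Mul(Mul(Pow(Add(Rational(1, 19), Rational(9, 8)), -1), Add(67, Rational(1, 19))), -28) = Mul(Mul(Pow(Rational(179, 152), -1), Rational(1274, 19)), -28) = Mul(Mul(Rational(152, 179), Rational(1274, 19)), -28) = Mul(Rational(10192, 179), -28) = Rational(-285376, 179)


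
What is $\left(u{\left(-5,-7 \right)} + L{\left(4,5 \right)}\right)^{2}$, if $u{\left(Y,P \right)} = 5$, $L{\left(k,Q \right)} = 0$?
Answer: $25$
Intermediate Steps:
$\left(u{\left(-5,-7 \right)} + L{\left(4,5 \right)}\right)^{2} = \left(5 + 0\right)^{2} = 5^{2} = 25$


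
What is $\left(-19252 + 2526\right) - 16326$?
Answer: $-33052$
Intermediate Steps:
$\left(-19252 + 2526\right) - 16326 = -16726 - 16326 = -33052$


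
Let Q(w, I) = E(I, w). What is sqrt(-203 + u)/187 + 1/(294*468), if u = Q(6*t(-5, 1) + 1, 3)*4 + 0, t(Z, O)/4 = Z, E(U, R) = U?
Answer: 1/137592 + I*sqrt(191)/187 ≈ 7.2679e-6 + 0.073905*I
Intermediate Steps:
t(Z, O) = 4*Z
Q(w, I) = I
u = 12 (u = 3*4 + 0 = 12 + 0 = 12)
sqrt(-203 + u)/187 + 1/(294*468) = sqrt(-203 + 12)/187 + 1/(294*468) = sqrt(-191)*(1/187) + (1/294)*(1/468) = (I*sqrt(191))*(1/187) + 1/137592 = I*sqrt(191)/187 + 1/137592 = 1/137592 + I*sqrt(191)/187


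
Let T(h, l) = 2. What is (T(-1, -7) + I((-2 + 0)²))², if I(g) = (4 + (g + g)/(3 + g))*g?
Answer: 24964/49 ≈ 509.47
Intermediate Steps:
I(g) = g*(4 + 2*g/(3 + g)) (I(g) = (4 + (2*g)/(3 + g))*g = (4 + 2*g/(3 + g))*g = g*(4 + 2*g/(3 + g)))
(T(-1, -7) + I((-2 + 0)²))² = (2 + 6*(-2 + 0)²*(2 + (-2 + 0)²)/(3 + (-2 + 0)²))² = (2 + 6*(-2)²*(2 + (-2)²)/(3 + (-2)²))² = (2 + 6*4*(2 + 4)/(3 + 4))² = (2 + 6*4*6/7)² = (2 + 6*4*(⅐)*6)² = (2 + 144/7)² = (158/7)² = 24964/49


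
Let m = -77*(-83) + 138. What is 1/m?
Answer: 1/6529 ≈ 0.00015316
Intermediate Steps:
m = 6529 (m = 6391 + 138 = 6529)
1/m = 1/6529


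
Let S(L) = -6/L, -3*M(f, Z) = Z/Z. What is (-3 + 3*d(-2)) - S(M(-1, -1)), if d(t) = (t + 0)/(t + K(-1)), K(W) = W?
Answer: -19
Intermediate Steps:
M(f, Z) = -⅓ (M(f, Z) = -Z/(3*Z) = -⅓*1 = -⅓)
d(t) = t/(-1 + t) (d(t) = (t + 0)/(t - 1) = t/(-1 + t))
(-3 + 3*d(-2)) - S(M(-1, -1)) = (-3 + 3*(-2/(-1 - 2))) - (-6)/(-⅓) = (-3 + 3*(-2/(-3))) - (-6)*(-3) = (-3 + 3*(-2*(-⅓))) - 1*18 = (-3 + 3*(⅔)) - 18 = (-3 + 2) - 18 = -1 - 18 = -19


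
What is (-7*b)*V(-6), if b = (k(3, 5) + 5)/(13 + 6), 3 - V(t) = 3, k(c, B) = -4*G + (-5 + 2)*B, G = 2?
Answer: 0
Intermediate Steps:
k(c, B) = -8 - 3*B (k(c, B) = -4*2 + (-5 + 2)*B = -8 - 3*B)
V(t) = 0 (V(t) = 3 - 1*3 = 3 - 3 = 0)
b = -18/19 (b = ((-8 - 3*5) + 5)/(13 + 6) = ((-8 - 15) + 5)/19 = (-23 + 5)*(1/19) = -18*1/19 = -18/19 ≈ -0.94737)
(-7*b)*V(-6) = -7*(-18/19)*0 = (126/19)*0 = 0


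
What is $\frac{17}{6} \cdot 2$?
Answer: $\frac{17}{3} \approx 5.6667$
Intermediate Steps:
$\frac{17}{6} \cdot 2 = \frac{17}{3}$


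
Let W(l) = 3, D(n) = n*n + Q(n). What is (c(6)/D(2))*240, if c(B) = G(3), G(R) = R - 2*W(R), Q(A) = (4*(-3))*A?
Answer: 36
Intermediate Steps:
Q(A) = -12*A
D(n) = n**2 - 12*n (D(n) = n*n - 12*n = n**2 - 12*n)
G(R) = -6 + R (G(R) = R - 2*3 = R - 6 = -6 + R)
c(B) = -3 (c(B) = -6 + 3 = -3)
(c(6)/D(2))*240 = -3*1/(2*(-12 + 2))*240 = -3/(2*(-10))*240 = -3/(-20)*240 = -3*(-1/20)*240 = (3/20)*240 = 36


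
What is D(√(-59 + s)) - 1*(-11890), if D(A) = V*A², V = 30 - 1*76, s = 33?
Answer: 13086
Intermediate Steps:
V = -46 (V = 30 - 76 = -46)
D(A) = -46*A²
D(√(-59 + s)) - 1*(-11890) = -46*(√(-59 + 33))² - 1*(-11890) = -46*(√(-26))² + 11890 = -46*(I*√26)² + 11890 = -46*(-26) + 11890 = 1196 + 11890 = 13086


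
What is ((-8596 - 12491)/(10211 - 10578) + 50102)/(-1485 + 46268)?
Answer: 18408521/16435361 ≈ 1.1201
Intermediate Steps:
((-8596 - 12491)/(10211 - 10578) + 50102)/(-1485 + 46268) = (-21087/(-367) + 50102)/44783 = (-21087*(-1/367) + 50102)*(1/44783) = (21087/367 + 50102)*(1/44783) = (18408521/367)*(1/44783) = 18408521/16435361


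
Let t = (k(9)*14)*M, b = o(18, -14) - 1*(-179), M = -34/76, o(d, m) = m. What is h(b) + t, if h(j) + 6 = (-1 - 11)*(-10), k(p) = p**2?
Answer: -7473/19 ≈ -393.32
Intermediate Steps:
M = -17/38 (M = -34*1/76 = -17/38 ≈ -0.44737)
b = 165 (b = -14 - 1*(-179) = -14 + 179 = 165)
t = -9639/19 (t = (9**2*14)*(-17/38) = (81*14)*(-17/38) = 1134*(-17/38) = -9639/19 ≈ -507.32)
h(j) = 114 (h(j) = -6 + (-1 - 11)*(-10) = -6 - 12*(-10) = -6 + 120 = 114)
h(b) + t = 114 - 9639/19 = -7473/19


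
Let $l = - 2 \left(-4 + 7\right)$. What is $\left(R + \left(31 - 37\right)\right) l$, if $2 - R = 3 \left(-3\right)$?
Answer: $-30$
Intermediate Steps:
$l = -6$ ($l = \left(-2\right) 3 = -6$)
$R = 11$ ($R = 2 - 3 \left(-3\right) = 2 - -9 = 2 + 9 = 11$)
$\left(R + \left(31 - 37\right)\right) l = \left(11 + \left(31 - 37\right)\right) \left(-6\right) = \left(11 - 6\right) \left(-6\right) = 5 \left(-6\right) = -30$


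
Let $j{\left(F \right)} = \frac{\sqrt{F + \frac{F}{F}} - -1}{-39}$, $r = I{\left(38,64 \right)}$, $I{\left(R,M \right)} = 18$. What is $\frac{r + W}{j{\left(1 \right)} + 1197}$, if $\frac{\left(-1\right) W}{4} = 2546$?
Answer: $- \frac{9254099634}{1089604561} - \frac{198237 \sqrt{2}}{1089604561} \approx -8.4933$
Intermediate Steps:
$W = -10184$ ($W = \left(-4\right) 2546 = -10184$)
$r = 18$
$j{\left(F \right)} = - \frac{1}{39} - \frac{\sqrt{1 + F}}{39}$ ($j{\left(F \right)} = \left(\sqrt{F + 1} + 1\right) \left(- \frac{1}{39}\right) = \left(\sqrt{1 + F} + 1\right) \left(- \frac{1}{39}\right) = \left(1 + \sqrt{1 + F}\right) \left(- \frac{1}{39}\right) = - \frac{1}{39} - \frac{\sqrt{1 + F}}{39}$)
$\frac{r + W}{j{\left(1 \right)} + 1197} = \frac{18 - 10184}{\left(- \frac{1}{39} - \frac{\sqrt{1 + 1}}{39}\right) + 1197} = - \frac{10166}{\left(- \frac{1}{39} - \frac{\sqrt{2}}{39}\right) + 1197} = - \frac{10166}{\frac{46682}{39} - \frac{\sqrt{2}}{39}}$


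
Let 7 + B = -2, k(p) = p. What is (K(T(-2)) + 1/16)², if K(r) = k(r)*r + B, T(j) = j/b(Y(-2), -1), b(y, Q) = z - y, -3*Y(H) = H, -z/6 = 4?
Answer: 38268358129/479785216 ≈ 79.761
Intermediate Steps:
z = -24 (z = -6*4 = -24)
Y(H) = -H/3
b(y, Q) = -24 - y
B = -9 (B = -7 - 2 = -9)
T(j) = -3*j/74 (T(j) = j/(-24 - (-1)*(-2)/3) = j/(-24 - 1*⅔) = j/(-24 - ⅔) = j/(-74/3) = j*(-3/74) = -3*j/74)
K(r) = -9 + r² (K(r) = r*r - 9 = r² - 9 = -9 + r²)
(K(T(-2)) + 1/16)² = ((-9 + (-3/74*(-2))²) + 1/16)² = ((-9 + (3/37)²) + 1/16)² = ((-9 + 9/1369) + 1/16)² = (-12312/1369 + 1/16)² = (-195623/21904)² = 38268358129/479785216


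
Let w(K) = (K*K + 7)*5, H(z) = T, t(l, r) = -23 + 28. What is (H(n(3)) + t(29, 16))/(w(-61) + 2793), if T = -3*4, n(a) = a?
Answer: -7/21433 ≈ -0.00032660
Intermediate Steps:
t(l, r) = 5
T = -12
H(z) = -12
w(K) = 35 + 5*K² (w(K) = (K² + 7)*5 = (7 + K²)*5 = 35 + 5*K²)
(H(n(3)) + t(29, 16))/(w(-61) + 2793) = (-12 + 5)/((35 + 5*(-61)²) + 2793) = -7/((35 + 5*3721) + 2793) = -7/((35 + 18605) + 2793) = -7/(18640 + 2793) = -7/21433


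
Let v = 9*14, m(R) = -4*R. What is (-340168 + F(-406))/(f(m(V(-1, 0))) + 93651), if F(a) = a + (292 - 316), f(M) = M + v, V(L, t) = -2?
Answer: -340598/93785 ≈ -3.6317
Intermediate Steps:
v = 126
f(M) = 126 + M (f(M) = M + 126 = 126 + M)
F(a) = -24 + a (F(a) = a - 24 = -24 + a)
(-340168 + F(-406))/(f(m(V(-1, 0))) + 93651) = (-340168 + (-24 - 406))/((126 - 4*(-2)) + 93651) = (-340168 - 430)/((126 + 8) + 93651) = -340598/(134 + 93651) = -340598/93785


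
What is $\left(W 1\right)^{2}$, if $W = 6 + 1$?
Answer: $49$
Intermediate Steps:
$W = 7$
$\left(W 1\right)^{2} = \left(7 \cdot 1\right)^{2} = 7^{2} = 49$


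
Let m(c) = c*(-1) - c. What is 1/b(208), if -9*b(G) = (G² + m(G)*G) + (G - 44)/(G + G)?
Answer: 104/499935 ≈ 0.00020803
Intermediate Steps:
m(c) = -2*c (m(c) = -c - c = -2*c)
b(G) = G²/9 - (-44 + G)/(18*G) (b(G) = -((G² + (-2*G)*G) + (G - 44)/(G + G))/9 = -((G² - 2*G²) + (-44 + G)/((2*G)))/9 = -(-G² + (-44 + G)*(1/(2*G)))/9 = -(-G² + (-44 + G)/(2*G))/9 = G²/9 - (-44 + G)/(18*G))
1/b(208) = 1/((1/18)*(44 - 1*208 + 2*208³)/208) = 1/((1/18)*(1/208)*(44 - 208 + 2*8998912)) = 1/((1/18)*(1/208)*(44 - 208 + 17997824)) = 1/((1/18)*(1/208)*17997660) = 1/(499935/104) = 104/499935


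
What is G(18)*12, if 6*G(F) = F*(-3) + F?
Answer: -72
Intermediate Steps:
G(F) = -F/3 (G(F) = (F*(-3) + F)/6 = (-3*F + F)/6 = (-2*F)/6 = -F/3)
G(18)*12 = -⅓*18*12 = -6*12 = -72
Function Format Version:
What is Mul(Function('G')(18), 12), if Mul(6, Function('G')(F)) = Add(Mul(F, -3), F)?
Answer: -72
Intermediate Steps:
Function('G')(F) = Mul(Rational(-1, 3), F) (Function('G')(F) = Mul(Rational(1, 6), Add(Mul(F, -3), F)) = Mul(Rational(1, 6), Add(Mul(-3, F), F)) = Mul(Rational(1, 6), Mul(-2, F)) = Mul(Rational(-1, 3), F))
Mul(Function('G')(18), 12) = Mul(Mul(Rational(-1, 3), 18), 12) = Mul(-6, 12) = -72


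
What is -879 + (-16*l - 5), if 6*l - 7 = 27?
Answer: -2924/3 ≈ -974.67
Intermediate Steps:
l = 17/3 (l = 7/6 + (⅙)*27 = 7/6 + 9/2 = 17/3 ≈ 5.6667)
-879 + (-16*l - 5) = -879 + (-16*17/3 - 5) = -879 + (-272/3 - 5) = -879 - 287/3 = -2924/3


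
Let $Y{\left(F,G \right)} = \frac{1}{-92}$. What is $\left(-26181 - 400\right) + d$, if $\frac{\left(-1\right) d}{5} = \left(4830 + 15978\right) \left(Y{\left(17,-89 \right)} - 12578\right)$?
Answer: $\frac{30097562407}{23} \approx 1.3086 \cdot 10^{9}$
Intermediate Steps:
$Y{\left(F,G \right)} = - \frac{1}{92}$
$d = \frac{30098173770}{23}$ ($d = - 5 \left(4830 + 15978\right) \left(- \frac{1}{92} - 12578\right) = - 5 \cdot 20808 \left(- \frac{1157177}{92}\right) = \left(-5\right) \left(- \frac{6019634754}{23}\right) = \frac{30098173770}{23} \approx 1.3086 \cdot 10^{9}$)
$\left(-26181 - 400\right) + d = \left(-26181 - 400\right) + \frac{30098173770}{23} = -26581 + \frac{30098173770}{23} = \frac{30097562407}{23}$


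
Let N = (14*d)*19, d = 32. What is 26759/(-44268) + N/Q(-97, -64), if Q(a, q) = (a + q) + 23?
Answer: -63416993/1018164 ≈ -62.286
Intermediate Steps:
N = 8512 (N = (14*32)*19 = 448*19 = 8512)
Q(a, q) = 23 + a + q
26759/(-44268) + N/Q(-97, -64) = 26759/(-44268) + 8512/(23 - 97 - 64) = 26759*(-1/44268) + 8512/(-138) = -26759/44268 + 8512*(-1/138) = -26759/44268 - 4256/69 = -63416993/1018164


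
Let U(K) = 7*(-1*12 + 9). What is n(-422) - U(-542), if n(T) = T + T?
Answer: -823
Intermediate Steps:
U(K) = -21 (U(K) = 7*(-12 + 9) = 7*(-3) = -21)
n(T) = 2*T
n(-422) - U(-542) = 2*(-422) - 1*(-21) = -844 + 21 = -823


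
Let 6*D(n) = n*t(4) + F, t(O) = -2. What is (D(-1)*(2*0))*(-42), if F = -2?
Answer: 0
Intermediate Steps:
D(n) = -1/3 - n/3 (D(n) = (n*(-2) - 2)/6 = (-2*n - 2)/6 = (-2 - 2*n)/6 = -1/3 - n/3)
(D(-1)*(2*0))*(-42) = ((-1/3 - 1/3*(-1))*(2*0))*(-42) = ((-1/3 + 1/3)*0)*(-42) = (0*0)*(-42) = 0*(-42) = 0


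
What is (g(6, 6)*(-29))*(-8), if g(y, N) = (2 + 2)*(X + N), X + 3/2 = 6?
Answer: 9744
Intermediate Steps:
X = 9/2 (X = -3/2 + 6 = 9/2 ≈ 4.5000)
g(y, N) = 18 + 4*N (g(y, N) = (2 + 2)*(9/2 + N) = 4*(9/2 + N) = 18 + 4*N)
(g(6, 6)*(-29))*(-8) = ((18 + 4*6)*(-29))*(-8) = ((18 + 24)*(-29))*(-8) = (42*(-29))*(-8) = -1218*(-8) = 9744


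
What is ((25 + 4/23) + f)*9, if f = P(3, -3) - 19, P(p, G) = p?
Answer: 1899/23 ≈ 82.565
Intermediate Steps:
f = -16 (f = 3 - 19 = -16)
((25 + 4/23) + f)*9 = ((25 + 4/23) - 16)*9 = (579/23 - 16)*9 = (211/23)*9 = 1899/23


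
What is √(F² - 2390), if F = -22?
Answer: I*√1906 ≈ 43.658*I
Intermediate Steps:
√(F² - 2390) = √((-22)² - 2390) = √(484 - 2390) = √(-1906) = I*√1906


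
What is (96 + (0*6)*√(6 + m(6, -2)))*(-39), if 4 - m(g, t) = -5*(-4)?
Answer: -3744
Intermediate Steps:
m(g, t) = -16 (m(g, t) = 4 - (-5)*(-4) = 4 - 1*20 = 4 - 20 = -16)
(96 + (0*6)*√(6 + m(6, -2)))*(-39) = (96 + (0*6)*√(6 - 16))*(-39) = (96 + 0*√(-10))*(-39) = (96 + 0*(I*√10))*(-39) = (96 + 0)*(-39) = 96*(-39) = -3744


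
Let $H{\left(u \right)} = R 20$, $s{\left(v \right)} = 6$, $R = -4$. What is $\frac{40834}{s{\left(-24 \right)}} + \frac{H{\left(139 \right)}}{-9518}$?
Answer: $\frac{97164623}{14277} \approx 6805.7$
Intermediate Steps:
$H{\left(u \right)} = -80$ ($H{\left(u \right)} = \left(-4\right) 20 = -80$)
$\frac{40834}{s{\left(-24 \right)}} + \frac{H{\left(139 \right)}}{-9518} = \frac{40834}{6} - \frac{80}{-9518} = 40834 \cdot \frac{1}{6} - - \frac{40}{4759} = \frac{20417}{3} + \frac{40}{4759} = \frac{97164623}{14277}$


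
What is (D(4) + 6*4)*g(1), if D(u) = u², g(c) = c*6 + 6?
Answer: 480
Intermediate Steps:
g(c) = 6 + 6*c (g(c) = 6*c + 6 = 6 + 6*c)
(D(4) + 6*4)*g(1) = (4² + 6*4)*(6 + 6*1) = (16 + 24)*(6 + 6) = 40*12 = 480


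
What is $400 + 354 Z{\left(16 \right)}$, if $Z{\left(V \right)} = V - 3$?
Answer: $5002$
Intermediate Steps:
$Z{\left(V \right)} = -3 + V$
$400 + 354 Z{\left(16 \right)} = 400 + 354 \left(-3 + 16\right) = 400 + 354 \cdot 13 = 400 + 4602 = 5002$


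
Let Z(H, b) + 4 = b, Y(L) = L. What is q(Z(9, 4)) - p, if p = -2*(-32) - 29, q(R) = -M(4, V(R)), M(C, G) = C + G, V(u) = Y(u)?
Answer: -39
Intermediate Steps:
V(u) = u
Z(H, b) = -4 + b
q(R) = -4 - R (q(R) = -(4 + R) = -4 - R)
p = 35 (p = 64 - 29 = 35)
q(Z(9, 4)) - p = (-4 - (-4 + 4)) - 1*35 = (-4 - 1*0) - 35 = (-4 + 0) - 35 = -4 - 35 = -39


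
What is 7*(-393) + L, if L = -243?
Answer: -2994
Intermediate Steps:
7*(-393) + L = 7*(-393) - 243 = -2751 - 243 = -2994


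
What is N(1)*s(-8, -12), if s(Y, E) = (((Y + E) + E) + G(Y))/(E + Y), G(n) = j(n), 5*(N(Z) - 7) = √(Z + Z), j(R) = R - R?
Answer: 56/5 + 8*√2/25 ≈ 11.653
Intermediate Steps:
j(R) = 0
N(Z) = 7 + √2*√Z/5 (N(Z) = 7 + √(Z + Z)/5 = 7 + √(2*Z)/5 = 7 + (√2*√Z)/5 = 7 + √2*√Z/5)
G(n) = 0
s(Y, E) = (Y + 2*E)/(E + Y) (s(Y, E) = (((Y + E) + E) + 0)/(E + Y) = (((E + Y) + E) + 0)/(E + Y) = ((Y + 2*E) + 0)/(E + Y) = (Y + 2*E)/(E + Y))
N(1)*s(-8, -12) = (7 + √2*√1/5)*((-8 + 2*(-12))/(-12 - 8)) = (7 + (⅕)*√2*1)*((-8 - 24)/(-20)) = (7 + √2/5)*(-1/20*(-32)) = (7 + √2/5)*(8/5) = 56/5 + 8*√2/25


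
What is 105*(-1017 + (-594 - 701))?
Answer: -242760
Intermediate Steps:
105*(-1017 + (-594 - 701)) = 105*(-1017 - 1295) = 105*(-2312) = -242760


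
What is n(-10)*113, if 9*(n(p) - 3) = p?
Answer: 1921/9 ≈ 213.44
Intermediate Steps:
n(p) = 3 + p/9
n(-10)*113 = (3 + (⅑)*(-10))*113 = (3 - 10/9)*113 = (17/9)*113 = 1921/9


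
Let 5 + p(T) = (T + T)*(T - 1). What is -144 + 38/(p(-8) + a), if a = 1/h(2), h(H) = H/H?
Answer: -10061/70 ≈ -143.73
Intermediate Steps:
p(T) = -5 + 2*T*(-1 + T) (p(T) = -5 + (T + T)*(T - 1) = -5 + (2*T)*(-1 + T) = -5 + 2*T*(-1 + T))
h(H) = 1
a = 1 (a = 1/1 = 1)
-144 + 38/(p(-8) + a) = -144 + 38/((-5 - 2*(-8) + 2*(-8)²) + 1) = -144 + 38/((-5 + 16 + 2*64) + 1) = -144 + 38/((-5 + 16 + 128) + 1) = -144 + 38/(139 + 1) = -144 + 38/140 = -144 + 38*(1/140) = -144 + 19/70 = -10061/70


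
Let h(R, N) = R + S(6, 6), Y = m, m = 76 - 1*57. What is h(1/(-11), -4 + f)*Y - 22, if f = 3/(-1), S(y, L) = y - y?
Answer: -261/11 ≈ -23.727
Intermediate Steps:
S(y, L) = 0
f = -3 (f = 3*(-1) = -3)
m = 19 (m = 76 - 57 = 19)
Y = 19
h(R, N) = R (h(R, N) = R + 0 = R)
h(1/(-11), -4 + f)*Y - 22 = (1/(-11))*19 - 22 = (1*(-1/11))*19 - 22 = -1/11*19 - 22 = -19/11 - 22 = -261/11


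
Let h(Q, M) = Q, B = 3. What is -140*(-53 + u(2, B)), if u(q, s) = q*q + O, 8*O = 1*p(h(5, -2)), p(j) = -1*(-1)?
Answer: 13685/2 ≈ 6842.5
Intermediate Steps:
p(j) = 1
O = 1/8 (O = (1*1)/8 = (1/8)*1 = 1/8 ≈ 0.12500)
u(q, s) = 1/8 + q**2 (u(q, s) = q*q + 1/8 = q**2 + 1/8 = 1/8 + q**2)
-140*(-53 + u(2, B)) = -140*(-53 + (1/8 + 2**2)) = -140*(-53 + (1/8 + 4)) = -140*(-53 + 33/8) = -140*(-391/8) = 13685/2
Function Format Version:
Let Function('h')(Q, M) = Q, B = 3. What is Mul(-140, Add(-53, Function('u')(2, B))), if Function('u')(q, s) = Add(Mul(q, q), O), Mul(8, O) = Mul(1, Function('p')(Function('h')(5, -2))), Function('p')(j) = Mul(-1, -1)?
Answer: Rational(13685, 2) ≈ 6842.5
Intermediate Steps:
Function('p')(j) = 1
O = Rational(1, 8) (O = Mul(Rational(1, 8), Mul(1, 1)) = Mul(Rational(1, 8), 1) = Rational(1, 8) ≈ 0.12500)
Function('u')(q, s) = Add(Rational(1, 8), Pow(q, 2)) (Function('u')(q, s) = Add(Mul(q, q), Rational(1, 8)) = Add(Pow(q, 2), Rational(1, 8)) = Add(Rational(1, 8), Pow(q, 2)))
Mul(-140, Add(-53, Function('u')(2, B))) = Mul(-140, Add(-53, Add(Rational(1, 8), Pow(2, 2)))) = Mul(-140, Add(-53, Add(Rational(1, 8), 4))) = Mul(-140, Add(-53, Rational(33, 8))) = Mul(-140, Rational(-391, 8)) = Rational(13685, 2)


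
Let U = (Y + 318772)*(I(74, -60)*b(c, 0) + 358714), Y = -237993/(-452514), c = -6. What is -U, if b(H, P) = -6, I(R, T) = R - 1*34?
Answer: -8618254511226279/75419 ≈ -1.1427e+11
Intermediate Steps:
I(R, T) = -34 + R (I(R, T) = R - 34 = -34 + R)
Y = 79331/150838 (Y = -237993*(-1/452514) = 79331/150838 ≈ 0.52594)
U = 8618254511226279/75419 (U = (79331/150838 + 318772)*((-34 + 74)*(-6) + 358714) = 48083010267*(40*(-6) + 358714)/150838 = 48083010267*(-240 + 358714)/150838 = (48083010267/150838)*358474 = 8618254511226279/75419 ≈ 1.1427e+11)
-U = -1*8618254511226279/75419 = -8618254511226279/75419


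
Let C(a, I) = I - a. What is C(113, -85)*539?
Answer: -106722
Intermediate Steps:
C(113, -85)*539 = (-85 - 1*113)*539 = (-85 - 113)*539 = -198*539 = -106722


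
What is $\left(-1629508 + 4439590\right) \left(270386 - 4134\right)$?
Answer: $748189952664$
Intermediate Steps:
$\left(-1629508 + 4439590\right) \left(270386 - 4134\right) = 2810082 \cdot 266252 = 748189952664$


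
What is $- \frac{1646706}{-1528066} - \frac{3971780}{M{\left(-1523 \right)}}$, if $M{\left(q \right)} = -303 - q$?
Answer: $- \frac{151678324904}{46606013} \approx -3254.5$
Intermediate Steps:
$- \frac{1646706}{-1528066} - \frac{3971780}{M{\left(-1523 \right)}} = - \frac{1646706}{-1528066} - \frac{3971780}{-303 - -1523} = \left(-1646706\right) \left(- \frac{1}{1528066}\right) - \frac{3971780}{-303 + 1523} = \frac{823353}{764033} - \frac{3971780}{1220} = \frac{823353}{764033} - \frac{198589}{61} = - \frac{151678324904}{46606013}$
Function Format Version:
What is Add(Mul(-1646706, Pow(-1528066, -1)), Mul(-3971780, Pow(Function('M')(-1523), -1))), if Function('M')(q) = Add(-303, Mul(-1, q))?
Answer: Rational(-151678324904, 46606013) ≈ -3254.5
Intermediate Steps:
Add(Mul(-1646706, Pow(-1528066, -1)), Mul(-3971780, Pow(Function('M')(-1523), -1))) = Add(Mul(-1646706, Pow(-1528066, -1)), Mul(-3971780, Pow(Add(-303, Mul(-1, -1523)), -1))) = Add(Mul(-1646706, Rational(-1, 1528066)), Mul(-3971780, Pow(Add(-303, 1523), -1))) = Add(Rational(823353, 764033), Mul(-3971780, Pow(1220, -1))) = Add(Rational(823353, 764033), Mul(-3971780, Rational(1, 1220))) = Add(Rational(823353, 764033), Rational(-198589, 61)) = Rational(-151678324904, 46606013)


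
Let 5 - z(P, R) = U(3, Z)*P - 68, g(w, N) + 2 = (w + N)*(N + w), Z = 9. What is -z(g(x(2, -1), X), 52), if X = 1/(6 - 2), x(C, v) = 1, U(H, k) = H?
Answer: -1189/16 ≈ -74.313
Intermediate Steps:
X = ¼ (X = 1/4 = ¼ ≈ 0.25000)
g(w, N) = -2 + (N + w)² (g(w, N) = -2 + (w + N)*(N + w) = -2 + (N + w)*(N + w) = -2 + (N + w)²)
z(P, R) = 73 - 3*P (z(P, R) = 5 - (3*P - 68) = 5 - (-68 + 3*P) = 5 + (68 - 3*P) = 73 - 3*P)
-z(g(x(2, -1), X), 52) = -(73 - 3*(-2 + (¼ + 1)²)) = -(73 - 3*(-2 + (5/4)²)) = -(73 - 3*(-2 + 25/16)) = -(73 - 3*(-7/16)) = -(73 + 21/16) = -1*1189/16 = -1189/16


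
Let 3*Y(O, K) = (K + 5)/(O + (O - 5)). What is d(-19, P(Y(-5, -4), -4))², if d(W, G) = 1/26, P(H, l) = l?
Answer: 1/676 ≈ 0.0014793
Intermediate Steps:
Y(O, K) = (5 + K)/(3*(-5 + 2*O)) (Y(O, K) = ((K + 5)/(O + (O - 5)))/3 = ((5 + K)/(O + (-5 + O)))/3 = ((5 + K)/(-5 + 2*O))/3 = (5 + K)/(3*(-5 + 2*O)))
d(W, G) = 1/26
d(-19, P(Y(-5, -4), -4))² = (1/26)² = 1/676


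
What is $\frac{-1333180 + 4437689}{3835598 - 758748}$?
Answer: $\frac{3104509}{3076850} \approx 1.009$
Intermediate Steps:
$\frac{-1333180 + 4437689}{3835598 - 758748} = \frac{3104509}{3076850}$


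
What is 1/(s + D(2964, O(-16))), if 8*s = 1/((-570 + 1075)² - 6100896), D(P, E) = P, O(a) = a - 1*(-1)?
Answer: 46766968/138617293151 ≈ 0.00033738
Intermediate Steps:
O(a) = 1 + a (O(a) = a + 1 = 1 + a)
s = -1/46766968 (s = 1/(8*((-570 + 1075)² - 6100896)) = 1/(8*(505² - 6100896)) = 1/(8*(255025 - 6100896)) = (⅛)/(-5845871) = (⅛)*(-1/5845871) = -1/46766968 ≈ -2.1383e-8)
1/(s + D(2964, O(-16))) = 1/(-1/46766968 + 2964) = 1/(138617293151/46766968) = 46766968/138617293151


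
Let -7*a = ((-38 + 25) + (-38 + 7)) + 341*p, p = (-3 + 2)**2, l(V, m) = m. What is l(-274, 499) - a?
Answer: 3790/7 ≈ 541.43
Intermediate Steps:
p = 1 (p = (-1)**2 = 1)
a = -297/7 (a = -(((-38 + 25) + (-38 + 7)) + 341*1)/7 = -((-13 - 31) + 341)/7 = -(-44 + 341)/7 = -1/7*297 = -297/7 ≈ -42.429)
l(-274, 499) - a = 499 - 1*(-297/7) = 499 + 297/7 = 3790/7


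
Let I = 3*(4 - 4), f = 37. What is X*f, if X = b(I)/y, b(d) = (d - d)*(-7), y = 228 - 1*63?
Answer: 0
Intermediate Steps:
I = 0 (I = 3*0 = 0)
y = 165 (y = 228 - 63 = 165)
b(d) = 0 (b(d) = 0*(-7) = 0)
X = 0 (X = 0/165 = 0*(1/165) = 0)
X*f = 0*37 = 0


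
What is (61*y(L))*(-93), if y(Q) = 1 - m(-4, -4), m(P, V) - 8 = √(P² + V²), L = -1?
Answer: 39711 + 22692*√2 ≈ 71802.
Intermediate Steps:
m(P, V) = 8 + √(P² + V²)
y(Q) = -7 - 4*√2 (y(Q) = 1 - (8 + √((-4)² + (-4)²)) = 1 - (8 + √(16 + 16)) = 1 - (8 + √32) = 1 - (8 + 4*√2) = 1 + (-8 - 4*√2) = -7 - 4*√2)
(61*y(L))*(-93) = (61*(-7 - 4*√2))*(-93) = (-427 - 244*√2)*(-93) = 39711 + 22692*√2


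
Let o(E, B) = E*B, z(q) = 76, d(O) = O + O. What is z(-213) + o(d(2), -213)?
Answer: -776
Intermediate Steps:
d(O) = 2*O
o(E, B) = B*E
z(-213) + o(d(2), -213) = 76 - 426*2 = 76 - 213*4 = 76 - 852 = -776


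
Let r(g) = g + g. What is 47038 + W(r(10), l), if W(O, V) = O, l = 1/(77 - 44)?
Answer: 47058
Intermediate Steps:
r(g) = 2*g
l = 1/33 ≈ 0.030303
47038 + W(r(10), l) = 47038 + 2*10 = 47038 + 20 = 47058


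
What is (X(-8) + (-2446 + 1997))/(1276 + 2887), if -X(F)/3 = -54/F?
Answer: -1877/16652 ≈ -0.11272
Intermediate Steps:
X(F) = 162/F (X(F) = -(-162)/F = 162/F)
(X(-8) + (-2446 + 1997))/(1276 + 2887) = (162/(-8) + (-2446 + 1997))/(1276 + 2887) = (162*(-1/8) - 449)/4163 = (-81/4 - 449)*(1/4163) = -1877/4*1/4163 = -1877/16652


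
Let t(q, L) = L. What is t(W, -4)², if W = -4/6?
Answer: 16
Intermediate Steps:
W = -⅔ (W = -4*⅙ = -⅔ ≈ -0.66667)
t(W, -4)² = (-4)² = 16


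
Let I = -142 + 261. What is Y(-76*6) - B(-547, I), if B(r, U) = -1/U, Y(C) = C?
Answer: -54263/119 ≈ -455.99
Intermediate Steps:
I = 119
Y(-76*6) - B(-547, I) = -76*6 - (-1)/119 = -456 - (-1)/119 = -456 - 1*(-1/119) = -456 + 1/119 = -54263/119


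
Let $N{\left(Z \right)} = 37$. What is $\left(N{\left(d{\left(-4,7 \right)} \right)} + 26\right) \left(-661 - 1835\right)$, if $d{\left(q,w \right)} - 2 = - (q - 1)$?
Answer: $-157248$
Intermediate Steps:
$d{\left(q,w \right)} = 3 - q$ ($d{\left(q,w \right)} = 2 - \left(q - 1\right) = 2 - \left(-1 + q\right) = 3 - q$)
$\left(N{\left(d{\left(-4,7 \right)} \right)} + 26\right) \left(-661 - 1835\right) = \left(37 + 26\right) \left(-661 - 1835\right) = 63 \left(-2496\right) = -157248$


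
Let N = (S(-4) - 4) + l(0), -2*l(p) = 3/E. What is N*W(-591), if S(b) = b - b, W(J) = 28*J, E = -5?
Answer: 306138/5 ≈ 61228.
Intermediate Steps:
S(b) = 0
l(p) = 3/10 (l(p) = -3/(2*(-5)) = -3*(-1)/(2*5) = -½*(-⅗) = 3/10)
N = -37/10 (N = (0 - 4) + 3/10 = -4 + 3/10 = -37/10 ≈ -3.7000)
N*W(-591) = -518*(-591)/5 = -37/10*(-16548) = 306138/5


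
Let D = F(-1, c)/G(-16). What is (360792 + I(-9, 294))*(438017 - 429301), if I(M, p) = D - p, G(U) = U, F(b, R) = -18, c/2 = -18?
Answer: 6284220747/2 ≈ 3.1421e+9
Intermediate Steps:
c = -36 (c = 2*(-18) = -36)
D = 9/8 (D = -18/(-16) = -18*(-1/16) = 9/8 ≈ 1.1250)
I(M, p) = 9/8 - p
(360792 + I(-9, 294))*(438017 - 429301) = (360792 + (9/8 - 1*294))*(438017 - 429301) = (360792 + (9/8 - 294))*8716 = (360792 - 2343/8)*8716 = (2883993/8)*8716 = 6284220747/2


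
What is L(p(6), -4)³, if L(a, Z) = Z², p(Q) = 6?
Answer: 4096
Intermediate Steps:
L(p(6), -4)³ = ((-4)²)³ = 16³ = 4096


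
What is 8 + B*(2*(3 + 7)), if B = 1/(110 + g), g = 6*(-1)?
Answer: 213/26 ≈ 8.1923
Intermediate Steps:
g = -6
B = 1/104 (B = 1/(110 - 6) = 1/104 ≈ 0.0096154)
8 + B*(2*(3 + 7)) = 8 + (2*(3 + 7))/104 = 8 + (2*10)/104 = 8 + (1/104)*20 = 8 + 5/26 = 213/26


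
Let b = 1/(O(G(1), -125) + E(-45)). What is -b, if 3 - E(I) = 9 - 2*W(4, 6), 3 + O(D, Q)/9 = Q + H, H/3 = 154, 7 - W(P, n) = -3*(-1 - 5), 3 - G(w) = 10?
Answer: -1/2978 ≈ -0.00033580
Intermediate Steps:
G(w) = -7 (G(w) = 3 - 1*10 = 3 - 10 = -7)
W(P, n) = -11 (W(P, n) = 7 - (-3)*(-1 - 5) = 7 - (-3)*(-6) = 7 - 1*18 = 7 - 18 = -11)
H = 462 (H = 3*154 = 462)
O(D, Q) = 4131 + 9*Q (O(D, Q) = -27 + 9*(Q + 462) = -27 + 9*(462 + Q) = -27 + (4158 + 9*Q) = 4131 + 9*Q)
E(I) = -28 (E(I) = 3 - (9 - 2*(-11)) = 3 - (9 + 22) = 3 - 1*31 = 3 - 31 = -28)
b = 1/2978 (b = 1/((4131 + 9*(-125)) - 28) = 1/((4131 - 1125) - 28) = 1/(3006 - 28) = 1/2978 ≈ 0.00033580)
-b = -1*1/2978 = -1/2978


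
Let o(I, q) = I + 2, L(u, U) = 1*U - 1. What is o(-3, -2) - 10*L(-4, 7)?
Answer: -61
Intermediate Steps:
L(u, U) = -1 + U (L(u, U) = U - 1 = -1 + U)
o(I, q) = 2 + I
o(-3, -2) - 10*L(-4, 7) = (2 - 3) - 10*(-1 + 7) = -1 - 10*6 = -1 - 60 = -61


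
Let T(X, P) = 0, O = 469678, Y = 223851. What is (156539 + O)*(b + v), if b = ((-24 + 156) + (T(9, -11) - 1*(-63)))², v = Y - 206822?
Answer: 34475750718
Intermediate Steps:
v = 17029 (v = 223851 - 206822 = 17029)
b = 38025 (b = ((-24 + 156) + (0 - 1*(-63)))² = (132 + (0 + 63))² = (132 + 63)² = 195² = 38025)
(156539 + O)*(b + v) = (156539 + 469678)*(38025 + 17029) = 626217*55054 = 34475750718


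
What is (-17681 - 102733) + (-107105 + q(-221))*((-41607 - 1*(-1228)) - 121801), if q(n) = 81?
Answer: 17357031906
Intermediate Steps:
(-17681 - 102733) + (-107105 + q(-221))*((-41607 - 1*(-1228)) - 121801) = (-17681 - 102733) + (-107105 + 81)*((-41607 - 1*(-1228)) - 121801) = -120414 - 107024*((-41607 + 1228) - 121801) = -120414 - 107024*(-40379 - 121801) = -120414 - 107024*(-162180) = -120414 + 17357152320 = 17357031906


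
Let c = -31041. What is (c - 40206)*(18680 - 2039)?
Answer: -1185621327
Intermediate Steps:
(c - 40206)*(18680 - 2039) = (-31041 - 40206)*(18680 - 2039) = -71247*16641 = -1185621327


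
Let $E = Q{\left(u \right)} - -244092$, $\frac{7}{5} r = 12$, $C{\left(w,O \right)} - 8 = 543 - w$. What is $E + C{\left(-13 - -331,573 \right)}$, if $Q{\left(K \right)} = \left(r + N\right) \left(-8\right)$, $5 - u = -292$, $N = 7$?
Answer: $\frac{1709403}{7} \approx 2.442 \cdot 10^{5}$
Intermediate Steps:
$u = 297$ ($u = 5 - -292 = 5 + 292 = 297$)
$C{\left(w,O \right)} = 551 - w$ ($C{\left(w,O \right)} = 8 - \left(-543 + w\right) = 551 - w$)
$r = \frac{60}{7}$ ($r = \frac{5}{7} \cdot 12 = \frac{60}{7} \approx 8.5714$)
$Q{\left(K \right)} = - \frac{872}{7}$ ($Q{\left(K \right)} = \left(\frac{60}{7} + 7\right) \left(-8\right) = \frac{109}{7} \left(-8\right) = - \frac{872}{7}$)
$E = \frac{1707772}{7}$ ($E = - \frac{872}{7} - -244092 = - \frac{872}{7} + 244092 = \frac{1707772}{7} \approx 2.4397 \cdot 10^{5}$)
$E + C{\left(-13 - -331,573 \right)} = \frac{1707772}{7} + \left(551 - \left(-13 - -331\right)\right) = \frac{1707772}{7} + \left(551 - \left(-13 + 331\right)\right) = \frac{1707772}{7} + \left(551 - 318\right) = \frac{1707772}{7} + 233 = \frac{1709403}{7}$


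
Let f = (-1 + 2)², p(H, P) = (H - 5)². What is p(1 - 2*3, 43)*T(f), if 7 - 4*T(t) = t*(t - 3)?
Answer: 225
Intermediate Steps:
p(H, P) = (-5 + H)²
f = 1 (f = 1² = 1)
T(t) = 7/4 - t*(-3 + t)/4 (T(t) = 7/4 - t*(t - 3)/4 = 7/4 - t*(-3 + t)/4)
p(1 - 2*3, 43)*T(f) = (-5 + (1 - 2*3))²*(7/4 - ¼*1² + (¾)*1) = (-5 + (1 - 6))²*(7/4 - ¼*1 + ¾) = (-5 - 5)²*(7/4 - ¼ + ¾) = (-10)²*(9/4) = 100*(9/4) = 225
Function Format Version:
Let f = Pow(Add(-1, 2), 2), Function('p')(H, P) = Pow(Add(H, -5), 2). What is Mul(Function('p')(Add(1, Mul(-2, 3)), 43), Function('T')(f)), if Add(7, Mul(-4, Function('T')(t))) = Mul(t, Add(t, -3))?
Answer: 225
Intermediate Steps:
Function('p')(H, P) = Pow(Add(-5, H), 2)
f = 1 (f = Pow(1, 2) = 1)
Function('T')(t) = Add(Rational(7, 4), Mul(Rational(-1, 4), t, Add(-3, t))) (Function('T')(t) = Add(Rational(7, 4), Mul(Rational(-1, 4), Mul(t, Add(t, -3)))) = Add(Rational(7, 4), Mul(Rational(-1, 4), Mul(t, Add(-3, t)))) = Add(Rational(7, 4), Mul(Rational(-1, 4), t, Add(-3, t))))
Mul(Function('p')(Add(1, Mul(-2, 3)), 43), Function('T')(f)) = Mul(Pow(Add(-5, Add(1, Mul(-2, 3))), 2), Add(Rational(7, 4), Mul(Rational(-1, 4), Pow(1, 2)), Mul(Rational(3, 4), 1))) = Mul(Pow(Add(-5, Add(1, -6)), 2), Add(Rational(7, 4), Mul(Rational(-1, 4), 1), Rational(3, 4))) = Mul(Pow(Add(-5, -5), 2), Add(Rational(7, 4), Rational(-1, 4), Rational(3, 4))) = Mul(Pow(-10, 2), Rational(9, 4)) = Mul(100, Rational(9, 4)) = 225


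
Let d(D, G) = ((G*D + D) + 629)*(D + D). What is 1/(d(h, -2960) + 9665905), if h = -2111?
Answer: -1/26365497411 ≈ -3.7928e-11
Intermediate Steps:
d(D, G) = 2*D*(629 + D + D*G) (d(D, G) = ((D*G + D) + 629)*(2*D) = ((D + D*G) + 629)*(2*D) = (629 + D + D*G)*(2*D) = 2*D*(629 + D + D*G))
1/(d(h, -2960) + 9665905) = 1/(2*(-2111)*(629 - 2111 - 2111*(-2960)) + 9665905) = 1/(2*(-2111)*(629 - 2111 + 6248560) + 9665905) = 1/(2*(-2111)*6247078 + 9665905) = 1/(-26375163316 + 9665905) = 1/(-26365497411) = -1/26365497411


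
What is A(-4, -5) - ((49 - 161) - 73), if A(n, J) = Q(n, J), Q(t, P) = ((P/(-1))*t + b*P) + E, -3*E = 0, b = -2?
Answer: 175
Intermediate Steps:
E = 0 (E = -1/3*0 = 0)
Q(t, P) = -2*P - P*t (Q(t, P) = ((P/(-1))*t - 2*P) + 0 = ((P*(-1))*t - 2*P) + 0 = ((-P)*t - 2*P) + 0 = (-P*t - 2*P) + 0 = (-2*P - P*t) + 0 = -2*P - P*t)
A(n, J) = J*(-2 - n)
A(-4, -5) - ((49 - 161) - 73) = -5*(-2 - 1*(-4)) - ((49 - 161) - 73) = -5*(-2 + 4) - (-112 - 73) = -5*2 - 1*(-185) = -10 + 185 = 175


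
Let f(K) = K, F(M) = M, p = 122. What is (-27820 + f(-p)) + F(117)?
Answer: -27825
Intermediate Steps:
(-27820 + f(-p)) + F(117) = (-27820 - 1*122) + 117 = (-27820 - 122) + 117 = -27942 + 117 = -27825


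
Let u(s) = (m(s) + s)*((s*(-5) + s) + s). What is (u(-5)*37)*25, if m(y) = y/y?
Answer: -55500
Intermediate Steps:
m(y) = 1
u(s) = -3*s*(1 + s) (u(s) = (1 + s)*((s*(-5) + s) + s) = (1 + s)*((-5*s + s) + s) = (1 + s)*(-4*s + s) = (1 + s)*(-3*s) = -3*s*(1 + s))
(u(-5)*37)*25 = (-3*(-5)*(1 - 5)*37)*25 = (-3*(-5)*(-4)*37)*25 = -60*37*25 = -2220*25 = -55500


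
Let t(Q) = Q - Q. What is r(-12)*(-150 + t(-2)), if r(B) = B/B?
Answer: -150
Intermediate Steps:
t(Q) = 0
r(B) = 1
r(-12)*(-150 + t(-2)) = 1*(-150 + 0) = 1*(-150) = -150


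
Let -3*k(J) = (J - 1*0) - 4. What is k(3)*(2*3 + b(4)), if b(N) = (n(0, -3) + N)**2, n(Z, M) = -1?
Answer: 5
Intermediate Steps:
b(N) = (-1 + N)**2
k(J) = 4/3 - J/3 (k(J) = -((J - 1*0) - 4)/3 = -((J + 0) - 4)/3 = -(J - 4)/3 = -(-4 + J)/3 = 4/3 - J/3)
k(3)*(2*3 + b(4)) = (4/3 - 1/3*3)*(2*3 + (-1 + 4)**2) = (4/3 - 1)*(6 + 3**2) = (6 + 9)/3 = (1/3)*15 = 5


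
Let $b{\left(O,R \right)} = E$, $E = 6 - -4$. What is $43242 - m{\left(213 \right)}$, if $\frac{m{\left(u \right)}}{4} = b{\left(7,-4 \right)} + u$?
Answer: $42350$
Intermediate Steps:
$E = 10$ ($E = 6 + 4 = 10$)
$b{\left(O,R \right)} = 10$
$m{\left(u \right)} = 40 + 4 u$ ($m{\left(u \right)} = 4 \left(10 + u\right) = 40 + 4 u$)
$43242 - m{\left(213 \right)} = 43242 - \left(40 + 4 \cdot 213\right) = 43242 - \left(40 + 852\right) = 43242 - 892 = 42350$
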